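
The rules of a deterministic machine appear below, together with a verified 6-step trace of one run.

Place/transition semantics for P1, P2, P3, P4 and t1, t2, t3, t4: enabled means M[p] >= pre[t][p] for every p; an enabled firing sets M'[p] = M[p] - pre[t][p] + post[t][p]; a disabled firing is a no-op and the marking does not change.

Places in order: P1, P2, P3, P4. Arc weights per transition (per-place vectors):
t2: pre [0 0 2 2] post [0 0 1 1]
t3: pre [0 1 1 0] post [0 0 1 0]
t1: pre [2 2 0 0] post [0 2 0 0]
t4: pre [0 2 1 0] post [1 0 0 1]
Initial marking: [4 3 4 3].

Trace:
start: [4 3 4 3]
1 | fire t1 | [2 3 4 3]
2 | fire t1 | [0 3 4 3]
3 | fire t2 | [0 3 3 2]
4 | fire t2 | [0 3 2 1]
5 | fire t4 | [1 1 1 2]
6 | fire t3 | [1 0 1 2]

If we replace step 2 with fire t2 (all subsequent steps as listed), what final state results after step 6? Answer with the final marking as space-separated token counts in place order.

(re-executing from step 2 with the substitution; state before step 2: [2 3 4 3])
2 | fire t2 | [2 3 3 2]
3 | fire t2 | [2 3 2 1]
4 | fire t2 | [2 3 2 1]
5 | fire t4 | [3 1 1 2]
6 | fire t3 | [3 0 1 2]

3 0 1 2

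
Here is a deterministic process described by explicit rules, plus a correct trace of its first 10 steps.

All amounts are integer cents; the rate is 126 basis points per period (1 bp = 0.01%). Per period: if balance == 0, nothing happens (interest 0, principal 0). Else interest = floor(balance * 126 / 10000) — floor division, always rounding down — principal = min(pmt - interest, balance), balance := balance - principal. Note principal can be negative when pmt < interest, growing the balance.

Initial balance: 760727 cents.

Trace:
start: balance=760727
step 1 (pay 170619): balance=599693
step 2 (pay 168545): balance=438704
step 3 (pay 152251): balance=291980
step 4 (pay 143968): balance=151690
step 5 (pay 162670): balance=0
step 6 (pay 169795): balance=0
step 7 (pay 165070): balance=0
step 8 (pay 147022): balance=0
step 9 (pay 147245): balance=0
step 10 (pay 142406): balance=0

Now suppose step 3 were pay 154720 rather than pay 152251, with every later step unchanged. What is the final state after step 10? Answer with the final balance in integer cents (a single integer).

0

(re-executing from step 3 with the substitution; state before step 3: balance=438704)
step 3 (pay 154720): balance=289511
step 4 (pay 143968): balance=149190
step 5 (pay 162670): balance=0
step 6 (pay 169795): balance=0
step 7 (pay 165070): balance=0
step 8 (pay 147022): balance=0
step 9 (pay 147245): balance=0
step 10 (pay 142406): balance=0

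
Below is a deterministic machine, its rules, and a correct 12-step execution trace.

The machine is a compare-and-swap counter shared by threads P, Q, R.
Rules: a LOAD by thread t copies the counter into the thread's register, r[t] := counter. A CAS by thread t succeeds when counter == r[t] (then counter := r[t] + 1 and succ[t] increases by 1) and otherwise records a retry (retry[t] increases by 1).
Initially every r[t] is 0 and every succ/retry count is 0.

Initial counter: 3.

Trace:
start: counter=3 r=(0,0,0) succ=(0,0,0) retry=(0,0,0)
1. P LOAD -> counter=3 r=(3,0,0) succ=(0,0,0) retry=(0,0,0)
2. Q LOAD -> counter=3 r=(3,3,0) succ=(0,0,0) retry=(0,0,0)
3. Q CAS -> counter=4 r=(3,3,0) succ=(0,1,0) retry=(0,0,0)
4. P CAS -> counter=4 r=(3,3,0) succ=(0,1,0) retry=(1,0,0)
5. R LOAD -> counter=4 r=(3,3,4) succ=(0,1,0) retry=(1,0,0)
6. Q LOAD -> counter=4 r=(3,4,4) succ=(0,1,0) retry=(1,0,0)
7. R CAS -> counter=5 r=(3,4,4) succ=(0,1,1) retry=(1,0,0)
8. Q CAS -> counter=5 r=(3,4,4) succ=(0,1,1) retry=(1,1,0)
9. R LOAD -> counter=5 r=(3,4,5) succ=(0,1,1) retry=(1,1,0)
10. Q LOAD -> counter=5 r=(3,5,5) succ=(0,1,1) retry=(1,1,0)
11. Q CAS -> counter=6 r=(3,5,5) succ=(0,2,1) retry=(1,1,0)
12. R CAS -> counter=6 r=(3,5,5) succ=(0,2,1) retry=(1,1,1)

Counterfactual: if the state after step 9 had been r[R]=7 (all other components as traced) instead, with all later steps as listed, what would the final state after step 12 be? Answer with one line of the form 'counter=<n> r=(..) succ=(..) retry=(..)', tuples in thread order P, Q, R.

counter=6 r=(3,5,7) succ=(0,2,1) retry=(1,1,1)

state after step 9 := counter=5 r=(3,4,7) succ=(0,1,1) retry=(1,1,0)
10. Q LOAD -> counter=5 r=(3,5,7) succ=(0,1,1) retry=(1,1,0)
11. Q CAS -> counter=6 r=(3,5,7) succ=(0,2,1) retry=(1,1,0)
12. R CAS -> counter=6 r=(3,5,7) succ=(0,2,1) retry=(1,1,1)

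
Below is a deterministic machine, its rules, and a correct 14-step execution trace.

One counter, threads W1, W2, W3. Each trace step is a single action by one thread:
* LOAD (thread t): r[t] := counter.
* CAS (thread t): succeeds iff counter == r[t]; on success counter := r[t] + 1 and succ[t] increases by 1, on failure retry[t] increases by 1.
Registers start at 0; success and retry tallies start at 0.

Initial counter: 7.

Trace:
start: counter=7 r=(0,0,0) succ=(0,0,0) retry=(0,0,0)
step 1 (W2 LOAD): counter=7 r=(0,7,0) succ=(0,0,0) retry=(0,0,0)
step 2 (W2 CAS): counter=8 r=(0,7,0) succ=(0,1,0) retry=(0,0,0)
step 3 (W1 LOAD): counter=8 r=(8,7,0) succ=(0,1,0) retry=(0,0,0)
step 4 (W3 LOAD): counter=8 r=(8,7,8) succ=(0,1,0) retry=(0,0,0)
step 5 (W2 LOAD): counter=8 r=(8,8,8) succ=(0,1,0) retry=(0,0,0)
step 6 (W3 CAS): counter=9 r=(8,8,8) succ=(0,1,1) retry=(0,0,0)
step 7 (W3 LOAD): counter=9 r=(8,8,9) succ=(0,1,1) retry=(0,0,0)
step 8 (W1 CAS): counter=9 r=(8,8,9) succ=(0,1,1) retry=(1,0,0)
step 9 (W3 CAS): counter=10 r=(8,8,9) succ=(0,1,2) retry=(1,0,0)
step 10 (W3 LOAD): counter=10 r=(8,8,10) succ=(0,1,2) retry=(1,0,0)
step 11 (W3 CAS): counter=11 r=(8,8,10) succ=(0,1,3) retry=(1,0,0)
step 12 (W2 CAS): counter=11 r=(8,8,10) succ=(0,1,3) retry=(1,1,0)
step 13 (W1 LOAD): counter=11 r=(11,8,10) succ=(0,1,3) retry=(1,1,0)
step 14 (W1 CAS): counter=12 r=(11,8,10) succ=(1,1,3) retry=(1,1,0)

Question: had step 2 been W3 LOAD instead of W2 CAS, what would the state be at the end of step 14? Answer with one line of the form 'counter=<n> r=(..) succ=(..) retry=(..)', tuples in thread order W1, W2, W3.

counter=11 r=(10,7,9) succ=(1,0,3) retry=(1,1,0)

(re-executing from step 2 with the substitution; state before step 2: counter=7 r=(0,7,0) succ=(0,0,0) retry=(0,0,0))
step 2 (W3 LOAD): counter=7 r=(0,7,7) succ=(0,0,0) retry=(0,0,0)
step 3 (W1 LOAD): counter=7 r=(7,7,7) succ=(0,0,0) retry=(0,0,0)
step 4 (W3 LOAD): counter=7 r=(7,7,7) succ=(0,0,0) retry=(0,0,0)
step 5 (W2 LOAD): counter=7 r=(7,7,7) succ=(0,0,0) retry=(0,0,0)
step 6 (W3 CAS): counter=8 r=(7,7,7) succ=(0,0,1) retry=(0,0,0)
step 7 (W3 LOAD): counter=8 r=(7,7,8) succ=(0,0,1) retry=(0,0,0)
step 8 (W1 CAS): counter=8 r=(7,7,8) succ=(0,0,1) retry=(1,0,0)
step 9 (W3 CAS): counter=9 r=(7,7,8) succ=(0,0,2) retry=(1,0,0)
step 10 (W3 LOAD): counter=9 r=(7,7,9) succ=(0,0,2) retry=(1,0,0)
step 11 (W3 CAS): counter=10 r=(7,7,9) succ=(0,0,3) retry=(1,0,0)
step 12 (W2 CAS): counter=10 r=(7,7,9) succ=(0,0,3) retry=(1,1,0)
step 13 (W1 LOAD): counter=10 r=(10,7,9) succ=(0,0,3) retry=(1,1,0)
step 14 (W1 CAS): counter=11 r=(10,7,9) succ=(1,0,3) retry=(1,1,0)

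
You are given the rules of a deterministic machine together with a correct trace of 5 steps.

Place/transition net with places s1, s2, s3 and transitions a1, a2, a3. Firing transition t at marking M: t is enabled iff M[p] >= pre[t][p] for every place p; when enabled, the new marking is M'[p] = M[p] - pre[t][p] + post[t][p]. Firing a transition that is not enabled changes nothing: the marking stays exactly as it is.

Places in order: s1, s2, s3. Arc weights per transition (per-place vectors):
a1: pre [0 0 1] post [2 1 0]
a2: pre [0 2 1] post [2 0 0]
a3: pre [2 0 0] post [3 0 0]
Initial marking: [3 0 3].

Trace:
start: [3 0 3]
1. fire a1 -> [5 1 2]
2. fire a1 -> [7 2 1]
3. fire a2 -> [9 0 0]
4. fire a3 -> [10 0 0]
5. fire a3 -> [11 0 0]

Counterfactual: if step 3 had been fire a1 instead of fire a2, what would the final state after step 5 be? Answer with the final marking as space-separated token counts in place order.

(re-executing from step 3 with the substitution; state before step 3: [7 2 1])
3. fire a1 -> [9 3 0]
4. fire a3 -> [10 3 0]
5. fire a3 -> [11 3 0]

11 3 0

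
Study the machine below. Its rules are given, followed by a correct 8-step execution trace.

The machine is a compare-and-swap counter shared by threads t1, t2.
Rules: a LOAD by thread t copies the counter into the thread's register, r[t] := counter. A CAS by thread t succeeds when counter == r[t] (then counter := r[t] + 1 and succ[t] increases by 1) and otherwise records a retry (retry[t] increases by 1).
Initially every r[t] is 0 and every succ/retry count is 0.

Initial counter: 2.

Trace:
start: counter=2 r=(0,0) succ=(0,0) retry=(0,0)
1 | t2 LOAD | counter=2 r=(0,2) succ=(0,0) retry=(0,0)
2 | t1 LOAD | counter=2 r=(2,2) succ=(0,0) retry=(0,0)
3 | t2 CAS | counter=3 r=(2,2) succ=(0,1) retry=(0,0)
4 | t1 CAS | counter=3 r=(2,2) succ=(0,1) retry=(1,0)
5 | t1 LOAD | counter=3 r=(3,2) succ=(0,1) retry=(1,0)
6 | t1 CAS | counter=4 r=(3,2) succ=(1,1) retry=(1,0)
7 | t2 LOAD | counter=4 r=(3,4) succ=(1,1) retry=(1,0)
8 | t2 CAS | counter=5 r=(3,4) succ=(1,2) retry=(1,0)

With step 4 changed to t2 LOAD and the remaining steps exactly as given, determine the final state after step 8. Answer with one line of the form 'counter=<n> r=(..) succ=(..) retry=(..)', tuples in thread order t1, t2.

counter=5 r=(3,4) succ=(1,2) retry=(0,0)

(re-executing from step 4 with the substitution; state before step 4: counter=3 r=(2,2) succ=(0,1) retry=(0,0))
4 | t2 LOAD | counter=3 r=(2,3) succ=(0,1) retry=(0,0)
5 | t1 LOAD | counter=3 r=(3,3) succ=(0,1) retry=(0,0)
6 | t1 CAS | counter=4 r=(3,3) succ=(1,1) retry=(0,0)
7 | t2 LOAD | counter=4 r=(3,4) succ=(1,1) retry=(0,0)
8 | t2 CAS | counter=5 r=(3,4) succ=(1,2) retry=(0,0)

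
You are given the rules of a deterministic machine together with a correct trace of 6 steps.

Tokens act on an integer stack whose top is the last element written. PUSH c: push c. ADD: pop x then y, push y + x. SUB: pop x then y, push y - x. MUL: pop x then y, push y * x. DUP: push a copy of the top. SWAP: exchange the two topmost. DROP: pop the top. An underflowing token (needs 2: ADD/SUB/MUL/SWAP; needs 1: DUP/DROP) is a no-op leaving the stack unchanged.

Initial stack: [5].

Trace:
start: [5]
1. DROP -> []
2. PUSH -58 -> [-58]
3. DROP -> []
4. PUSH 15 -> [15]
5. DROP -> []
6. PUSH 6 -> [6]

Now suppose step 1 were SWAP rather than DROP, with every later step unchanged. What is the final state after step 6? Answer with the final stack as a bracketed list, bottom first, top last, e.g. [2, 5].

(re-executing from step 1 with the substitution; state before step 1: [5])
1. SWAP -> [5]
2. PUSH -58 -> [5, -58]
3. DROP -> [5]
4. PUSH 15 -> [5, 15]
5. DROP -> [5]
6. PUSH 6 -> [5, 6]

[5, 6]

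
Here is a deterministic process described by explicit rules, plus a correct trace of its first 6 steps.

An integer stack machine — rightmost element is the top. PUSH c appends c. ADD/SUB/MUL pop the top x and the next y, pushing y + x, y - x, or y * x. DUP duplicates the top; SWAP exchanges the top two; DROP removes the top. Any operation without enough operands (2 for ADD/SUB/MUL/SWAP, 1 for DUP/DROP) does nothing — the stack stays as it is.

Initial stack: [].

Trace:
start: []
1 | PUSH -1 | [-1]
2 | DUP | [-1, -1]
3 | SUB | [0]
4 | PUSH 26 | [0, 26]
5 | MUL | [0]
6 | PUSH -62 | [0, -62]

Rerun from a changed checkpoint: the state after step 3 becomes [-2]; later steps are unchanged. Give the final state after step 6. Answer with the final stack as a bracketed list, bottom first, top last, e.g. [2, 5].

[-52, -62]

state after step 3 := [-2]
4 | PUSH 26 | [-2, 26]
5 | MUL | [-52]
6 | PUSH -62 | [-52, -62]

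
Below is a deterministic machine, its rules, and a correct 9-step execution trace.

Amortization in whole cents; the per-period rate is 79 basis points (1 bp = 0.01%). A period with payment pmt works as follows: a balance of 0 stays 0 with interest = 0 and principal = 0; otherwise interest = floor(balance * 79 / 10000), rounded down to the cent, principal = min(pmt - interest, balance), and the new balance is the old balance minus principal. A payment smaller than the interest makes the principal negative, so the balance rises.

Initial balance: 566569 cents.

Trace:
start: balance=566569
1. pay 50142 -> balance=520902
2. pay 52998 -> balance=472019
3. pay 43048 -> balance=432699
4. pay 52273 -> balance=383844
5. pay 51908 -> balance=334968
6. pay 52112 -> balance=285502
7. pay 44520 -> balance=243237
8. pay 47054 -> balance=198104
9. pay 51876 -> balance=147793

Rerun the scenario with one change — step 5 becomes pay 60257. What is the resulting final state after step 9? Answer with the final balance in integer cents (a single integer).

139176

(re-executing from step 5 with the substitution; state before step 5: balance=383844)
5. pay 60257 -> balance=326619
6. pay 52112 -> balance=277087
7. pay 44520 -> balance=234755
8. pay 47054 -> balance=189555
9. pay 51876 -> balance=139176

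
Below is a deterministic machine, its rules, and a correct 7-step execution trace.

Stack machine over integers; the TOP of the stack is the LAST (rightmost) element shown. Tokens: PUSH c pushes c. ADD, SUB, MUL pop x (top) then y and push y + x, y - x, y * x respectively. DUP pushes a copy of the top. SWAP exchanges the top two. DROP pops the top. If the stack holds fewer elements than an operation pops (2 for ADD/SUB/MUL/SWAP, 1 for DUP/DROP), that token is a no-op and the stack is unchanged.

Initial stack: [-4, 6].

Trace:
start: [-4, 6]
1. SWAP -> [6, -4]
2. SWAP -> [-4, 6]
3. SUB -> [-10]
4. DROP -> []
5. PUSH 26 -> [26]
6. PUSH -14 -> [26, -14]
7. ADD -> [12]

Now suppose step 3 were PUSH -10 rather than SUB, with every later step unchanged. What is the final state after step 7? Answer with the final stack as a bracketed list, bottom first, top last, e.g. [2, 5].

[-4, 6, 12]

(re-executing from step 3 with the substitution; state before step 3: [-4, 6])
3. PUSH -10 -> [-4, 6, -10]
4. DROP -> [-4, 6]
5. PUSH 26 -> [-4, 6, 26]
6. PUSH -14 -> [-4, 6, 26, -14]
7. ADD -> [-4, 6, 12]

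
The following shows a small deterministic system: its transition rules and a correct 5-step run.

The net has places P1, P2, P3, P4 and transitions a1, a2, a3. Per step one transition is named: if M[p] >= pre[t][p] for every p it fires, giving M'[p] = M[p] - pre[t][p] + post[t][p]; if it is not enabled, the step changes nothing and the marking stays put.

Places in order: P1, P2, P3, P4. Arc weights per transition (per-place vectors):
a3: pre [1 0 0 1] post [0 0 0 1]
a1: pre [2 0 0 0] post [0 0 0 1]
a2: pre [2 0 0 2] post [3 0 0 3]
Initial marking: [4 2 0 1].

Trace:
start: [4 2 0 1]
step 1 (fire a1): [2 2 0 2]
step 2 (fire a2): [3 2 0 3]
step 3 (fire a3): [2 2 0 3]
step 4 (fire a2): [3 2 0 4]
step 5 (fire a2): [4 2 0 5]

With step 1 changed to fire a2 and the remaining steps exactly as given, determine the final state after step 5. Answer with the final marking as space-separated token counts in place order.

3 2 0 1

(re-executing from step 1 with the substitution; state before step 1: [4 2 0 1])
step 1 (fire a2): [4 2 0 1]
step 2 (fire a2): [4 2 0 1]
step 3 (fire a3): [3 2 0 1]
step 4 (fire a2): [3 2 0 1]
step 5 (fire a2): [3 2 0 1]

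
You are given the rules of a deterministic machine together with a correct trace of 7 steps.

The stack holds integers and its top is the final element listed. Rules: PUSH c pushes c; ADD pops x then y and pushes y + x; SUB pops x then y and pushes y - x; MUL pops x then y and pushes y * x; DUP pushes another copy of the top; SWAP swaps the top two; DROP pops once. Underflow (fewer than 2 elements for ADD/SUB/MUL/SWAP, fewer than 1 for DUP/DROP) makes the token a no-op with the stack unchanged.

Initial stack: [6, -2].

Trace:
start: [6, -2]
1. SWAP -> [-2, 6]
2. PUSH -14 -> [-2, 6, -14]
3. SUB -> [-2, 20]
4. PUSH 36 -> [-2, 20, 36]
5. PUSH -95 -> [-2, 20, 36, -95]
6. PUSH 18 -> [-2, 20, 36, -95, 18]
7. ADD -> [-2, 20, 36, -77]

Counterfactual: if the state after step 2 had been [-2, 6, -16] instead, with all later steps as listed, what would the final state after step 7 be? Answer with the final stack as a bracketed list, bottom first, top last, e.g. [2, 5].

[-2, 22, 36, -77]

state after step 2 := [-2, 6, -16]
3. SUB -> [-2, 22]
4. PUSH 36 -> [-2, 22, 36]
5. PUSH -95 -> [-2, 22, 36, -95]
6. PUSH 18 -> [-2, 22, 36, -95, 18]
7. ADD -> [-2, 22, 36, -77]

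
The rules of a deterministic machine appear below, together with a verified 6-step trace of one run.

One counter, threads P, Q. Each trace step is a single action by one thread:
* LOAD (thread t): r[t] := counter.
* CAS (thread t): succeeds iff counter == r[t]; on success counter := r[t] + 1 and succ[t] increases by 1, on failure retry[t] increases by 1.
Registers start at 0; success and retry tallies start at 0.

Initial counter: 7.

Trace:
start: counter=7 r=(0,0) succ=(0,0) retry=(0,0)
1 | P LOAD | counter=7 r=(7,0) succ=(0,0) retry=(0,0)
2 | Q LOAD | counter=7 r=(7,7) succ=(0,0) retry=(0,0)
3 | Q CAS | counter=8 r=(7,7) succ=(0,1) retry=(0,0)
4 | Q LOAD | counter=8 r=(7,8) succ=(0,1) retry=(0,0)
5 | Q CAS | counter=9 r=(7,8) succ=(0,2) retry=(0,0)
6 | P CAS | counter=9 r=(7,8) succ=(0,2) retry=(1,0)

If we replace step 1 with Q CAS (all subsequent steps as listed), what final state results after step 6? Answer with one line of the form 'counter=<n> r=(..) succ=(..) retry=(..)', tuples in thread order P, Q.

counter=9 r=(0,8) succ=(0,2) retry=(1,1)

(re-executing from step 1 with the substitution; state before step 1: counter=7 r=(0,0) succ=(0,0) retry=(0,0))
1 | Q CAS | counter=7 r=(0,0) succ=(0,0) retry=(0,1)
2 | Q LOAD | counter=7 r=(0,7) succ=(0,0) retry=(0,1)
3 | Q CAS | counter=8 r=(0,7) succ=(0,1) retry=(0,1)
4 | Q LOAD | counter=8 r=(0,8) succ=(0,1) retry=(0,1)
5 | Q CAS | counter=9 r=(0,8) succ=(0,2) retry=(0,1)
6 | P CAS | counter=9 r=(0,8) succ=(0,2) retry=(1,1)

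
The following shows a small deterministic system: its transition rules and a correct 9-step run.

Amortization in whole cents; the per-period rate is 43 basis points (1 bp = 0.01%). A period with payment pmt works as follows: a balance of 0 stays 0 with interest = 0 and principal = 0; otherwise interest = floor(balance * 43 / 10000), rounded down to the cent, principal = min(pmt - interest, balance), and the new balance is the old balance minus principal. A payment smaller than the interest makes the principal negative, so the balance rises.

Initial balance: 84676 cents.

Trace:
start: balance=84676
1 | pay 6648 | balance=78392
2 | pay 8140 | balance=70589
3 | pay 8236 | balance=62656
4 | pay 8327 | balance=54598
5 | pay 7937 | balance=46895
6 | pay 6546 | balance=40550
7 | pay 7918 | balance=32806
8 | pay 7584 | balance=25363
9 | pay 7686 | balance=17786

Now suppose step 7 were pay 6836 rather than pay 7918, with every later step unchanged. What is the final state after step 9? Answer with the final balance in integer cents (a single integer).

(re-executing from step 7 with the substitution; state before step 7: balance=40550)
7 | pay 6836 | balance=33888
8 | pay 7584 | balance=26449
9 | pay 7686 | balance=18876

18876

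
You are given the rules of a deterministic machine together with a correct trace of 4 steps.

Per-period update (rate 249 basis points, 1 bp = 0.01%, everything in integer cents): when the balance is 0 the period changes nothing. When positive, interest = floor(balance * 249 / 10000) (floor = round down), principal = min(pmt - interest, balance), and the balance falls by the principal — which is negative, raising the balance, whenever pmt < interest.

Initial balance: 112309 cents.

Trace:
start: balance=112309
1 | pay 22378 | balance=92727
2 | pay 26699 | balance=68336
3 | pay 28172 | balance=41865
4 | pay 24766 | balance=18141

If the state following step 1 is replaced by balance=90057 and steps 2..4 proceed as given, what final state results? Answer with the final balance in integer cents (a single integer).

15267

state after step 1 := balance=90057
2 | pay 26699 | balance=65600
3 | pay 28172 | balance=39061
4 | pay 24766 | balance=15267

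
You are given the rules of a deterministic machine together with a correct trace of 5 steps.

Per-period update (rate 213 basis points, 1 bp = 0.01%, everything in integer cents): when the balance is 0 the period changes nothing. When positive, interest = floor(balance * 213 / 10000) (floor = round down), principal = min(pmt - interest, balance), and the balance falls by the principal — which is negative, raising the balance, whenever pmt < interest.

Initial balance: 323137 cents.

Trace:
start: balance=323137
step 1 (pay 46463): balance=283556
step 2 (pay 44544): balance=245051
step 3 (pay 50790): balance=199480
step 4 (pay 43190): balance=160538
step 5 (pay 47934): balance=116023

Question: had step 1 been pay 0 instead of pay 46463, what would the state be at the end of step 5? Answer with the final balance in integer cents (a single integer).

166574

(re-executing from step 1 with the substitution; state before step 1: balance=323137)
step 1 (pay 0): balance=330019
step 2 (pay 44544): balance=292504
step 3 (pay 50790): balance=247944
step 4 (pay 43190): balance=210035
step 5 (pay 47934): balance=166574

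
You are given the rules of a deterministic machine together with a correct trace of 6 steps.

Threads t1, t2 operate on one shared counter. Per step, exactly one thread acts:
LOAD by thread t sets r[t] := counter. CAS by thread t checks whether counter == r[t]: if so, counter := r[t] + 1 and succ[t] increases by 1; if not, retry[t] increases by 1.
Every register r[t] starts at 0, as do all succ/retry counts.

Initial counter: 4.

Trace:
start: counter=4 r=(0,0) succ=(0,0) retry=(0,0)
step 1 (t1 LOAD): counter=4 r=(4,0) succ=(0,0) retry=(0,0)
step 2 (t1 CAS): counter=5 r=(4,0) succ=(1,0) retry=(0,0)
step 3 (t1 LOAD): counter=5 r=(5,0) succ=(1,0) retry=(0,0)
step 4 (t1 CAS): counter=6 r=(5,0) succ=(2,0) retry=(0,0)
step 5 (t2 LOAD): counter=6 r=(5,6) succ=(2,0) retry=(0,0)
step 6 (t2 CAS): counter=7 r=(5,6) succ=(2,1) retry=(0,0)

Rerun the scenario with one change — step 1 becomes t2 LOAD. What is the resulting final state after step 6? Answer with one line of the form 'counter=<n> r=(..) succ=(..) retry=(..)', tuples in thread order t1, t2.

counter=6 r=(4,5) succ=(1,1) retry=(1,0)

(re-executing from step 1 with the substitution; state before step 1: counter=4 r=(0,0) succ=(0,0) retry=(0,0))
step 1 (t2 LOAD): counter=4 r=(0,4) succ=(0,0) retry=(0,0)
step 2 (t1 CAS): counter=4 r=(0,4) succ=(0,0) retry=(1,0)
step 3 (t1 LOAD): counter=4 r=(4,4) succ=(0,0) retry=(1,0)
step 4 (t1 CAS): counter=5 r=(4,4) succ=(1,0) retry=(1,0)
step 5 (t2 LOAD): counter=5 r=(4,5) succ=(1,0) retry=(1,0)
step 6 (t2 CAS): counter=6 r=(4,5) succ=(1,1) retry=(1,0)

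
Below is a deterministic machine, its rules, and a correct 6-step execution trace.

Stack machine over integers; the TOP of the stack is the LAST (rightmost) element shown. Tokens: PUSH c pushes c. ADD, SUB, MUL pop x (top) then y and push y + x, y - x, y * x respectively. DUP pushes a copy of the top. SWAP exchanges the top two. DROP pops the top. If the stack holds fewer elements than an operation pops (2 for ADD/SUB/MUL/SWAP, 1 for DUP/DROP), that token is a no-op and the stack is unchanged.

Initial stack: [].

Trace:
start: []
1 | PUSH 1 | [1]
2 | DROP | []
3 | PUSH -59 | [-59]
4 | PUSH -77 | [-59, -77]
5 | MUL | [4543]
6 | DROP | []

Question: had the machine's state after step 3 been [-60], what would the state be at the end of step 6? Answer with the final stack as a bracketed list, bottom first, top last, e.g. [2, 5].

[]

state after step 3 := [-60]
4 | PUSH -77 | [-60, -77]
5 | MUL | [4620]
6 | DROP | []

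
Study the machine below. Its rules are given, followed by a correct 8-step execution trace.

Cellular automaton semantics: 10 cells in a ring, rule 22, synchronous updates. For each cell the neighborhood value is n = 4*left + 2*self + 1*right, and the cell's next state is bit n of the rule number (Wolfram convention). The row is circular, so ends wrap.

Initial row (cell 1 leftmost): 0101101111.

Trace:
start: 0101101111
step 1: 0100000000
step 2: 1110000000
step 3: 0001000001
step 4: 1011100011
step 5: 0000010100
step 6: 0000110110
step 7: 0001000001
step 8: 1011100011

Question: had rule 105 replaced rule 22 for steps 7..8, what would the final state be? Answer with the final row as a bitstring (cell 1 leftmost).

1011100011

(re-executing steps 7..8 under rule 105; state before step 7: 0000110110)
step 7: 1110111110
step 8: 1011100011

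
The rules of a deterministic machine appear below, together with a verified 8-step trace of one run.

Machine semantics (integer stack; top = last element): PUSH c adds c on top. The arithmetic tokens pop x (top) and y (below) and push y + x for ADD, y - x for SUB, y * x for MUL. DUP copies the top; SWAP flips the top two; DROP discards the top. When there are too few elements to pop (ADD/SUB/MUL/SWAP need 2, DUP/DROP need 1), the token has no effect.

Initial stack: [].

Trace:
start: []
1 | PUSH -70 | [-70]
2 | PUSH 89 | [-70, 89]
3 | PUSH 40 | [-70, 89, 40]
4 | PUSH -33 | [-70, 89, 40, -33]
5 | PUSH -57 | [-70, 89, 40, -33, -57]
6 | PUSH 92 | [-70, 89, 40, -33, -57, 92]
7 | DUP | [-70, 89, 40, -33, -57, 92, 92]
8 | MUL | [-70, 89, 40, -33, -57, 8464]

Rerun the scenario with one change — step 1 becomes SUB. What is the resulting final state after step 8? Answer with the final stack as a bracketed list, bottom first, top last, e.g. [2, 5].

(re-executing from step 1 with the substitution; state before step 1: [])
1 | SUB | []
2 | PUSH 89 | [89]
3 | PUSH 40 | [89, 40]
4 | PUSH -33 | [89, 40, -33]
5 | PUSH -57 | [89, 40, -33, -57]
6 | PUSH 92 | [89, 40, -33, -57, 92]
7 | DUP | [89, 40, -33, -57, 92, 92]
8 | MUL | [89, 40, -33, -57, 8464]

[89, 40, -33, -57, 8464]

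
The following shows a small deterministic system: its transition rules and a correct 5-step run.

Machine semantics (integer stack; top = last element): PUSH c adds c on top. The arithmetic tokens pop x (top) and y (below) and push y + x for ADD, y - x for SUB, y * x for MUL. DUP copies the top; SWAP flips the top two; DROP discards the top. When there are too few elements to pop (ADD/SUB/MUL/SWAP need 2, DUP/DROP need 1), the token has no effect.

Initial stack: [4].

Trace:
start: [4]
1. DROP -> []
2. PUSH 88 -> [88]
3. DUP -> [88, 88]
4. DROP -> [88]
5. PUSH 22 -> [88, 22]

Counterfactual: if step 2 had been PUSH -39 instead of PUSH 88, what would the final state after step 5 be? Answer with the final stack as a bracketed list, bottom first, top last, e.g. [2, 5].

(re-executing from step 2 with the substitution; state before step 2: [])
2. PUSH -39 -> [-39]
3. DUP -> [-39, -39]
4. DROP -> [-39]
5. PUSH 22 -> [-39, 22]

[-39, 22]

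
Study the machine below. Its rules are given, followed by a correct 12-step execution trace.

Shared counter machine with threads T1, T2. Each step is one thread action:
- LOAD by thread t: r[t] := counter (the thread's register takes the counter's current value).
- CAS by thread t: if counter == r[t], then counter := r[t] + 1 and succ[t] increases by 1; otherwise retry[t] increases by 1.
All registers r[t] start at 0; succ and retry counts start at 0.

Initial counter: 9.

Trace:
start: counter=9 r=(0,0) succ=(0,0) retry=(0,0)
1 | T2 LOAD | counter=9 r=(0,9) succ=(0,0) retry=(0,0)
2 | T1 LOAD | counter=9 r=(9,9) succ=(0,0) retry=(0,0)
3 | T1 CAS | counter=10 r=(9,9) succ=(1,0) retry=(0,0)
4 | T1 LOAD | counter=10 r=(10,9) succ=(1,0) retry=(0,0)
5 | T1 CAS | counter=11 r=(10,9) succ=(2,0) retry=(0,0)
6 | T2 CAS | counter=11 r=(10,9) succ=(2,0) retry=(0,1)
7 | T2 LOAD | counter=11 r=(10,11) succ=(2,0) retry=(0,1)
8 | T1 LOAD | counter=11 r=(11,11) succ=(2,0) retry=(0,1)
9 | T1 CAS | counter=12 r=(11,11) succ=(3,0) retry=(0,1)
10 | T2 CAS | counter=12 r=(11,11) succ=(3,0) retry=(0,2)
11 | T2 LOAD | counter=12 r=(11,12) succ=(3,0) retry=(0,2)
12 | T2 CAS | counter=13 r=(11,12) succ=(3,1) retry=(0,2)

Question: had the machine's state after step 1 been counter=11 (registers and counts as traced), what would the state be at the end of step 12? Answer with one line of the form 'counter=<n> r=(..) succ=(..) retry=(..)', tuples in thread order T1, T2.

state after step 1 := counter=11 r=(0,9) succ=(0,0) retry=(0,0)
2 | T1 LOAD | counter=11 r=(11,9) succ=(0,0) retry=(0,0)
3 | T1 CAS | counter=12 r=(11,9) succ=(1,0) retry=(0,0)
4 | T1 LOAD | counter=12 r=(12,9) succ=(1,0) retry=(0,0)
5 | T1 CAS | counter=13 r=(12,9) succ=(2,0) retry=(0,0)
6 | T2 CAS | counter=13 r=(12,9) succ=(2,0) retry=(0,1)
7 | T2 LOAD | counter=13 r=(12,13) succ=(2,0) retry=(0,1)
8 | T1 LOAD | counter=13 r=(13,13) succ=(2,0) retry=(0,1)
9 | T1 CAS | counter=14 r=(13,13) succ=(3,0) retry=(0,1)
10 | T2 CAS | counter=14 r=(13,13) succ=(3,0) retry=(0,2)
11 | T2 LOAD | counter=14 r=(13,14) succ=(3,0) retry=(0,2)
12 | T2 CAS | counter=15 r=(13,14) succ=(3,1) retry=(0,2)

counter=15 r=(13,14) succ=(3,1) retry=(0,2)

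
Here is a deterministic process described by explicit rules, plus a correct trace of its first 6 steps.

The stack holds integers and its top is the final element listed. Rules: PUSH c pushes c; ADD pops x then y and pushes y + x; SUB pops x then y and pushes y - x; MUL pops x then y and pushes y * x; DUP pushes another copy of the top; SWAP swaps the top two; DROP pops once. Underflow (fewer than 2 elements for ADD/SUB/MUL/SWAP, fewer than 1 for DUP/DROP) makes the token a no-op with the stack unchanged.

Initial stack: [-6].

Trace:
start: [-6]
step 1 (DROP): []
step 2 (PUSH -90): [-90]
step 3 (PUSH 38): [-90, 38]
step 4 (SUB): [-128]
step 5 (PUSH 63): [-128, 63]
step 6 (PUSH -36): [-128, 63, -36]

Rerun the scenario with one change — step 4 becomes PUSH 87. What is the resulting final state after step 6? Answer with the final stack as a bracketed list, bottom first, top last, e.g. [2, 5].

(re-executing from step 4 with the substitution; state before step 4: [-90, 38])
step 4 (PUSH 87): [-90, 38, 87]
step 5 (PUSH 63): [-90, 38, 87, 63]
step 6 (PUSH -36): [-90, 38, 87, 63, -36]

[-90, 38, 87, 63, -36]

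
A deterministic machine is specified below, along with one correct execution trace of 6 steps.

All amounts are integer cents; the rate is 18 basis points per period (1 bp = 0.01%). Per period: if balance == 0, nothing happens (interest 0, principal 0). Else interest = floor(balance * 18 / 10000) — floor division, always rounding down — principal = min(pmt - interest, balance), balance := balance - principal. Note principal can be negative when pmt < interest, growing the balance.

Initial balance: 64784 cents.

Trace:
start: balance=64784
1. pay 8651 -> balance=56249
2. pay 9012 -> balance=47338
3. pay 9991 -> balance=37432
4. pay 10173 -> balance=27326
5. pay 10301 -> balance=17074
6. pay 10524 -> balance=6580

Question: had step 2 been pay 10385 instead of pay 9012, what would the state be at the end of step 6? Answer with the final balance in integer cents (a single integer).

5196

(re-executing from step 2 with the substitution; state before step 2: balance=56249)
2. pay 10385 -> balance=45965
3. pay 9991 -> balance=36056
4. pay 10173 -> balance=25947
5. pay 10301 -> balance=15692
6. pay 10524 -> balance=5196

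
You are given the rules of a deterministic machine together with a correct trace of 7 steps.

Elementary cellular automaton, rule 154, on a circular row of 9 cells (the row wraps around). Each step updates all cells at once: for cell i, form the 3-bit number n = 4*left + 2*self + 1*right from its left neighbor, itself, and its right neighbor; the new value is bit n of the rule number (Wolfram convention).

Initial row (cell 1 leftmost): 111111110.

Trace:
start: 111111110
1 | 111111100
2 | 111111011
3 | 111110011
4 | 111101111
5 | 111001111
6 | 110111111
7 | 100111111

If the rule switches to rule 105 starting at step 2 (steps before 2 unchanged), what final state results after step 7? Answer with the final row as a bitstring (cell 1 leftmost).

101110100

(re-executing steps 2..7 under rule 105; state before step 2: 111111100)
2 | 100000100
3 | 001110000
4 | 101010111
5 | 110101100
6 | 111011100
7 | 101110100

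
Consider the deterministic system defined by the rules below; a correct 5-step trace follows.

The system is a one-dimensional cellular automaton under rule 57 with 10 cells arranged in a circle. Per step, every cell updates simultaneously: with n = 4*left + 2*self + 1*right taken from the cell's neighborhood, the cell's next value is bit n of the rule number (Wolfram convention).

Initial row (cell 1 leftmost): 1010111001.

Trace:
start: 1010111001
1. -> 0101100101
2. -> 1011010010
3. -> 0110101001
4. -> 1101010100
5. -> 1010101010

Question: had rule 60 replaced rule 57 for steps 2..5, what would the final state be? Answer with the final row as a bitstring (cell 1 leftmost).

0000110011

(re-executing steps 2..5 under rule 60; state before step 2: 0101100101)
2. -> 1111010111
3. -> 0000111100
4. -> 0000100010
5. -> 0000110011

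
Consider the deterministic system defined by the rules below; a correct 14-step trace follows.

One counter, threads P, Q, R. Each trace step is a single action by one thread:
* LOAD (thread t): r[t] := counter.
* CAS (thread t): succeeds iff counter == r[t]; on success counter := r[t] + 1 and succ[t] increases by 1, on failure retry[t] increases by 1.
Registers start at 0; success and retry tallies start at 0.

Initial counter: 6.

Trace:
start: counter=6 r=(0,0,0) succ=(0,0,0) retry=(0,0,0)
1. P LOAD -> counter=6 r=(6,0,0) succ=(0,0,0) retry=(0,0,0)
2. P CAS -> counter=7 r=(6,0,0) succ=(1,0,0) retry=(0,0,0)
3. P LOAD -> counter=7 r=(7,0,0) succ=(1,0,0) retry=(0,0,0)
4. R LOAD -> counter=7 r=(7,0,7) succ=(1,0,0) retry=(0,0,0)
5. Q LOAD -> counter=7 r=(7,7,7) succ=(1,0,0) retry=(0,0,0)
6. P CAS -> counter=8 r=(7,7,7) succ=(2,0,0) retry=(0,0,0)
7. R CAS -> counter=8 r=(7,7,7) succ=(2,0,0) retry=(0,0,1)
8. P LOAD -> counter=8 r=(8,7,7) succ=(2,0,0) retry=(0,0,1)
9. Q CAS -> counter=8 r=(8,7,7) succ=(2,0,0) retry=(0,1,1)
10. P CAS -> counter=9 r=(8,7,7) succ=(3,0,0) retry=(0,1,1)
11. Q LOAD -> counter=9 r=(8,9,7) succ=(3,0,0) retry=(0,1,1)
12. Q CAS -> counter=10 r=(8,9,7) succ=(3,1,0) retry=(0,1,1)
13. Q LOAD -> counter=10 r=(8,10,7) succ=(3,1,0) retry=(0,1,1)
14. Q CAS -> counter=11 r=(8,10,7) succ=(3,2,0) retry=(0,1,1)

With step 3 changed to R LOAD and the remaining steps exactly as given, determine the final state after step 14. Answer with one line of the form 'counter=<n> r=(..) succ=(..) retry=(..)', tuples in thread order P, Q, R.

(re-executing from step 3 with the substitution; state before step 3: counter=7 r=(6,0,0) succ=(1,0,0) retry=(0,0,0))
3. R LOAD -> counter=7 r=(6,0,7) succ=(1,0,0) retry=(0,0,0)
4. R LOAD -> counter=7 r=(6,0,7) succ=(1,0,0) retry=(0,0,0)
5. Q LOAD -> counter=7 r=(6,7,7) succ=(1,0,0) retry=(0,0,0)
6. P CAS -> counter=7 r=(6,7,7) succ=(1,0,0) retry=(1,0,0)
7. R CAS -> counter=8 r=(6,7,7) succ=(1,0,1) retry=(1,0,0)
8. P LOAD -> counter=8 r=(8,7,7) succ=(1,0,1) retry=(1,0,0)
9. Q CAS -> counter=8 r=(8,7,7) succ=(1,0,1) retry=(1,1,0)
10. P CAS -> counter=9 r=(8,7,7) succ=(2,0,1) retry=(1,1,0)
11. Q LOAD -> counter=9 r=(8,9,7) succ=(2,0,1) retry=(1,1,0)
12. Q CAS -> counter=10 r=(8,9,7) succ=(2,1,1) retry=(1,1,0)
13. Q LOAD -> counter=10 r=(8,10,7) succ=(2,1,1) retry=(1,1,0)
14. Q CAS -> counter=11 r=(8,10,7) succ=(2,2,1) retry=(1,1,0)

counter=11 r=(8,10,7) succ=(2,2,1) retry=(1,1,0)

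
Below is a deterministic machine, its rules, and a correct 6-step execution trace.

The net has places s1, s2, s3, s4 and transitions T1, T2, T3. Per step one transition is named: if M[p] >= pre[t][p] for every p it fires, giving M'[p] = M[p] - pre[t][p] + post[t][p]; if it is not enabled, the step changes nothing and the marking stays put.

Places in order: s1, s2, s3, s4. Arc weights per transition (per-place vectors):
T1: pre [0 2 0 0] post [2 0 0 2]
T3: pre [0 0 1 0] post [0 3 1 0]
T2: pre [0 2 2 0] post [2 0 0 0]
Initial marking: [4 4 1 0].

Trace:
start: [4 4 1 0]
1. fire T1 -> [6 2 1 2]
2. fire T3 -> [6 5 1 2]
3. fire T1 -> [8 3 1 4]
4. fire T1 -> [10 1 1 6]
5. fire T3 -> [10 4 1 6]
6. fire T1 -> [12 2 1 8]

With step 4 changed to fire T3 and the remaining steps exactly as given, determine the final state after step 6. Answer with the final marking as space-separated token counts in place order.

10 7 1 6

(re-executing from step 4 with the substitution; state before step 4: [8 3 1 4])
4. fire T3 -> [8 6 1 4]
5. fire T3 -> [8 9 1 4]
6. fire T1 -> [10 7 1 6]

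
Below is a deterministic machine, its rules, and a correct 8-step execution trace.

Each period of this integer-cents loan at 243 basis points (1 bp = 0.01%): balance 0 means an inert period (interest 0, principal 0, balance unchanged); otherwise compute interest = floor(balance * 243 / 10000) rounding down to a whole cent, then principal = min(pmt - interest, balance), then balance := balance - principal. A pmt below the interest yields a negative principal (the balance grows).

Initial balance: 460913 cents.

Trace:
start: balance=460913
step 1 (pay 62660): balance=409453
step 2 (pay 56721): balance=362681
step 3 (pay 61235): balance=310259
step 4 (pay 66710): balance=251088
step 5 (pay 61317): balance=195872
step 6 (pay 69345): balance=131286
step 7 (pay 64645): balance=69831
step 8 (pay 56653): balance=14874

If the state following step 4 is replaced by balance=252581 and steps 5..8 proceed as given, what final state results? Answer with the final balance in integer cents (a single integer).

16517

state after step 4 := balance=252581
step 5 (pay 61317): balance=197401
step 6 (pay 69345): balance=132852
step 7 (pay 64645): balance=71435
step 8 (pay 56653): balance=16517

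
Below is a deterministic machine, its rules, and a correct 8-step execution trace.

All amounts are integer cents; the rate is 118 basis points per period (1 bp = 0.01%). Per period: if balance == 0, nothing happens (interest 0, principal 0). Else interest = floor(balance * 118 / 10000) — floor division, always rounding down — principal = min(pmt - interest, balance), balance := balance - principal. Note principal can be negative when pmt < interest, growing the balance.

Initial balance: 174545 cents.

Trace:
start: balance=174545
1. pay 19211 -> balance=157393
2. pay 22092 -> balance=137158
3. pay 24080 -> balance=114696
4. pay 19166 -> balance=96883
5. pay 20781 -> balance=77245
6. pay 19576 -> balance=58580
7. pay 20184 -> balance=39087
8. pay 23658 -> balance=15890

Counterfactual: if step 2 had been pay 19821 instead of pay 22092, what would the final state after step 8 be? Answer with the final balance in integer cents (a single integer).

18326

(re-executing from step 2 with the substitution; state before step 2: balance=157393)
2. pay 19821 -> balance=139429
3. pay 24080 -> balance=116994
4. pay 19166 -> balance=99208
5. pay 20781 -> balance=79597
6. pay 19576 -> balance=60960
7. pay 20184 -> balance=41495
8. pay 23658 -> balance=18326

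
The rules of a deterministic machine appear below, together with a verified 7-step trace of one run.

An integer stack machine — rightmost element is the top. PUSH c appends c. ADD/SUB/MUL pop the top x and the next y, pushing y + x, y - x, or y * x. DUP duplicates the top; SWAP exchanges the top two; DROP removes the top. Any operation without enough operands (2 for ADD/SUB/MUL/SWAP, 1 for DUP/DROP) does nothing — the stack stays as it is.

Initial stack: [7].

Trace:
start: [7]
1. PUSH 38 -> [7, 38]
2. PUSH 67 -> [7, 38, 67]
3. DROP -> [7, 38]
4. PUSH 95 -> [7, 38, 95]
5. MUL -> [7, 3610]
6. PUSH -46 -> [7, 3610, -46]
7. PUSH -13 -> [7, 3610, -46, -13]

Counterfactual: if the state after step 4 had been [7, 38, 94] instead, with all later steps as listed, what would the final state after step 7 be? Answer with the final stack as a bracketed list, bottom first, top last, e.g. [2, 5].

state after step 4 := [7, 38, 94]
5. MUL -> [7, 3572]
6. PUSH -46 -> [7, 3572, -46]
7. PUSH -13 -> [7, 3572, -46, -13]

[7, 3572, -46, -13]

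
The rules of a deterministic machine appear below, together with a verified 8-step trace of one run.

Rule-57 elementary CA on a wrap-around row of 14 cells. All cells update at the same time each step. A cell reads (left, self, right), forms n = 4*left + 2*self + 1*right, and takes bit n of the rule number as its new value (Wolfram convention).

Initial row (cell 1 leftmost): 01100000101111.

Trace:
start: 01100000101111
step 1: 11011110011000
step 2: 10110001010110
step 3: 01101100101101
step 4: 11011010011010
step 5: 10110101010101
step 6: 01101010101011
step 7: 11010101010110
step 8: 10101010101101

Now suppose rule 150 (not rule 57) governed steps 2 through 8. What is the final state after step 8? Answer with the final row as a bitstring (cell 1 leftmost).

01110101001101

(re-executing steps 2..8 under rule 150; state before step 2: 11011110011000)
step 2: 00001101100101
step 3: 10010000011101
step 4: 01111000101000
step 5: 10110101101100
step 6: 10000100000011
step 7: 01001110000101
step 8: 01110101001101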